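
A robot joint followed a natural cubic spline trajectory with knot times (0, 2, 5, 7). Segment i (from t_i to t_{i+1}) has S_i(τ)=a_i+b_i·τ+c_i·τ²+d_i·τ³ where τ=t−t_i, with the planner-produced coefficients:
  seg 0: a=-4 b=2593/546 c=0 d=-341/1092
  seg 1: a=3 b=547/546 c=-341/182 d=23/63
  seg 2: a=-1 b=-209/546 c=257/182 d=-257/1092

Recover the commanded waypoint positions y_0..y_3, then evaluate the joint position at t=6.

y_0=-4 y_1=3 y_2=-1 y_3=2
S(6) = -75/364

y_0 = S_0(0) = a_0 = -4
y_1 = S_1(0) = a_1 = 3
y_2 = S_2(0) = a_2 = -1
y_3 = S_2(2) = 2
t_q=6 is in segment 2 (τ=1); S_2(τ)=-75/364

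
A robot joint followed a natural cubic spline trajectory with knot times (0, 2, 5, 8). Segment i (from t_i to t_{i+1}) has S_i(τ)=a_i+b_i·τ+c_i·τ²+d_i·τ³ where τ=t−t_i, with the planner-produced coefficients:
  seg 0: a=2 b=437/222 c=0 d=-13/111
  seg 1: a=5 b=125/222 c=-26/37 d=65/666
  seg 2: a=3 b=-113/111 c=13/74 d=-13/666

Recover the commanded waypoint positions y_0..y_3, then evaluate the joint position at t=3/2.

y_0 = S_0(0) = a_0 = 2
y_1 = S_1(0) = a_1 = 5
y_2 = S_2(0) = a_2 = 3
y_3 = S_2(3) = 1
t_q=3/2 is in segment 0 (τ=3/2); S_0(τ)=1349/296

y_0=2 y_1=5 y_2=3 y_3=1
S(3/2) = 1349/296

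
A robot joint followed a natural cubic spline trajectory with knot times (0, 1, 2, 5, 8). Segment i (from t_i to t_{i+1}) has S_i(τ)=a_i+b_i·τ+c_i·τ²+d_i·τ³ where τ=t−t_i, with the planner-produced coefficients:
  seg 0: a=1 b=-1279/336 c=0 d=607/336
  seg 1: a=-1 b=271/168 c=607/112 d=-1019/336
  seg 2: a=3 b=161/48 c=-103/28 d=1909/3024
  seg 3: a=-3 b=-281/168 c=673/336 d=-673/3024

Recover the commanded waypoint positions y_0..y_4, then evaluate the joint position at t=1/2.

y_0=1 y_1=-1 y_2=3 y_3=-3 y_4=4
S(1/2) = -607/896

y_0 = S_0(0) = a_0 = 1
y_1 = S_1(0) = a_1 = -1
y_2 = S_2(0) = a_2 = 3
y_3 = S_3(0) = a_3 = -3
y_4 = S_3(3) = 4
t_q=1/2 is in segment 0 (τ=1/2); S_0(τ)=-607/896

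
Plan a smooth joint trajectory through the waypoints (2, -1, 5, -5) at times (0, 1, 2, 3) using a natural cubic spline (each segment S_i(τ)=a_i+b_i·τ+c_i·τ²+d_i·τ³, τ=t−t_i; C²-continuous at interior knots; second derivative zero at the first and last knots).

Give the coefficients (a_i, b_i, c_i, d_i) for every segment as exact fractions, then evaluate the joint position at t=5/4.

Δ: Δ0=-3, Δ1=6, Δ2=-10
row 1: diag=4, rhs=54; c'=1/4, d'=27/2
row 2: denom=4−1·1/4=15/4; d'=(-96−1·27/2)/(15/4)=-146/5
back: M2=-146/5
back: M1=27/2−1/4·-146/5=104/5
M: M0=0, M1=104/5, M2=-146/5, M3=0
seg 0: a=2, c=M0/2=0, d=(M1−M0)/(6·1)=52/15, b=Δ0−h0·(2M0+M1)/6=-97/15
seg 1: a=-1, c=M1/2=52/5, d=(M2−M1)/(6·1)=-25/3, b=Δ1−h1·(2M1+M2)/6=59/15
seg 2: a=5, c=M2/2=-73/5, d=(M3−M2)/(6·1)=73/15, b=Δ2−h2·(2M2+M3)/6=-4/15
t_q=5/4 → seg 1, τ=1/4; S=-1+59/15·τ+52/5·τ²+-25/3·τ³=161/320

  seg 0: a=2 b=-97/15 c=0 d=52/15
  seg 1: a=-1 b=59/15 c=52/5 d=-25/3
  seg 2: a=5 b=-4/15 c=-73/5 d=73/15
S(5/4) = 161/320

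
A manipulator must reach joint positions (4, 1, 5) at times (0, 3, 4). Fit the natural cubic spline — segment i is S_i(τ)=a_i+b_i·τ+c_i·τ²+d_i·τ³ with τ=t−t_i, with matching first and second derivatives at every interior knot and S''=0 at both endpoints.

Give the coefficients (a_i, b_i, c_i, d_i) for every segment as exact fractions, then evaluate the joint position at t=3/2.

  seg 0: a=4 b=-23/8 c=0 d=5/24
  seg 1: a=1 b=11/4 c=15/8 d=-5/8
S(3/2) = 25/64

Δ: Δ0=-1, Δ1=4
row 1: diag=8, rhs=30; c'=1/8, d'=15/4
back: M1=15/4
M: M0=0, M1=15/4, M2=0
seg 0: a=4, c=M0/2=0, d=(M1−M0)/(6·3)=5/24, b=Δ0−h0·(2M0+M1)/6=-23/8
seg 1: a=1, c=M1/2=15/8, d=(M2−M1)/(6·1)=-5/8, b=Δ1−h1·(2M1+M2)/6=11/4
t_q=3/2 → seg 0, τ=3/2; S=4+-23/8·τ+0·τ²+5/24·τ³=25/64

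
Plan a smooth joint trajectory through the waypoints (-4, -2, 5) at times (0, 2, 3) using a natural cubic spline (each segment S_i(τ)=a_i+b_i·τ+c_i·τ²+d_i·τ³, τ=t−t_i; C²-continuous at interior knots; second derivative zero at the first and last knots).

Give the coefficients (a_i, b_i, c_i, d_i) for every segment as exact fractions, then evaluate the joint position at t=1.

  seg 0: a=-4 b=-1 c=0 d=1/2
  seg 1: a=-2 b=5 c=3 d=-1
S(1) = -9/2

Δ: Δ0=1, Δ1=7
row 1: diag=6, rhs=36; c'=1/6, d'=6
back: M1=6
M: M0=0, M1=6, M2=0
seg 0: a=-4, c=M0/2=0, d=(M1−M0)/(6·2)=1/2, b=Δ0−h0·(2M0+M1)/6=-1
seg 1: a=-2, c=M1/2=3, d=(M2−M1)/(6·1)=-1, b=Δ1−h1·(2M1+M2)/6=5
t_q=1 → seg 0, τ=1; S=-4+-1·τ+0·τ²+1/2·τ³=-9/2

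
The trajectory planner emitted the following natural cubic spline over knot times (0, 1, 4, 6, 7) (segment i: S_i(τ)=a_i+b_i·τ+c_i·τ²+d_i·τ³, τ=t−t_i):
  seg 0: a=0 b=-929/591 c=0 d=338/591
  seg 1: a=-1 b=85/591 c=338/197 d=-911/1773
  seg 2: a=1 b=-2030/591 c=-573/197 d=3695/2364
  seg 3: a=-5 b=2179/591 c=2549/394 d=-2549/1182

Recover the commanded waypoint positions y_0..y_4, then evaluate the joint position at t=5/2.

y_0 = S_0(0) = a_0 = 0
y_1 = S_1(0) = a_1 = -1
y_2 = S_2(0) = a_2 = 1
y_3 = S_3(0) = a_3 = -5
y_4 = S_3(1) = 3
t_q=5/2 is in segment 1 (τ=3/2); S_1(τ)=2115/1576

y_0=0 y_1=-1 y_2=1 y_3=-5 y_4=3
S(5/2) = 2115/1576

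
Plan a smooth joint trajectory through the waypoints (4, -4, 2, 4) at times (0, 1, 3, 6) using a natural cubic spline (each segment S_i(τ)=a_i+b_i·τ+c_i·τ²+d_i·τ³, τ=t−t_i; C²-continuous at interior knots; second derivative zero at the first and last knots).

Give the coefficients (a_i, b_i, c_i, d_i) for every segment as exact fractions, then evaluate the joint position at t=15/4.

  seg 0: a=4 b=-211/21 c=0 d=43/21
  seg 1: a=-4 b=-82/21 c=43/7 d=-113/84
  seg 2: a=2 b=95/21 c=-27/14 d=3/14
S(15/4) = 563/128

Δ: Δ0=-8, Δ1=3, Δ2=2/3
row 1: diag=6, rhs=66; c'=1/3, d'=11
row 2: denom=10−2·1/3=28/3; d'=(-14−2·11)/(28/3)=-27/7
back: M2=-27/7
back: M1=11−1/3·-27/7=86/7
M: M0=0, M1=86/7, M2=-27/7, M3=0
seg 0: a=4, c=M0/2=0, d=(M1−M0)/(6·1)=43/21, b=Δ0−h0·(2M0+M1)/6=-211/21
seg 1: a=-4, c=M1/2=43/7, d=(M2−M1)/(6·2)=-113/84, b=Δ1−h1·(2M1+M2)/6=-82/21
seg 2: a=2, c=M2/2=-27/14, d=(M3−M2)/(6·3)=3/14, b=Δ2−h2·(2M2+M3)/6=95/21
t_q=15/4 → seg 2, τ=3/4; S=2+95/21·τ+-27/14·τ²+3/14·τ³=563/128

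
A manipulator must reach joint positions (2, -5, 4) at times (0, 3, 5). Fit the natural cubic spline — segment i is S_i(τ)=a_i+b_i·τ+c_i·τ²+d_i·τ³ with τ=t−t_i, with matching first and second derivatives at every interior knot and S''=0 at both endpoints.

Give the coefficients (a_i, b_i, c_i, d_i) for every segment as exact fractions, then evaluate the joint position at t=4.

Δ: Δ0=-7/3, Δ1=9/2
row 1: diag=10, rhs=41; c'=1/5, d'=41/10
back: M1=41/10
M: M0=0, M1=41/10, M2=0
seg 0: a=2, c=M0/2=0, d=(M1−M0)/(6·3)=41/180, b=Δ0−h0·(2M0+M1)/6=-263/60
seg 1: a=-5, c=M1/2=41/20, d=(M2−M1)/(6·2)=-41/120, b=Δ1−h1·(2M1+M2)/6=53/30
t_q=4 → seg 1, τ=1; S=-5+53/30·τ+41/20·τ²+-41/120·τ³=-61/40

  seg 0: a=2 b=-263/60 c=0 d=41/180
  seg 1: a=-5 b=53/30 c=41/20 d=-41/120
S(4) = -61/40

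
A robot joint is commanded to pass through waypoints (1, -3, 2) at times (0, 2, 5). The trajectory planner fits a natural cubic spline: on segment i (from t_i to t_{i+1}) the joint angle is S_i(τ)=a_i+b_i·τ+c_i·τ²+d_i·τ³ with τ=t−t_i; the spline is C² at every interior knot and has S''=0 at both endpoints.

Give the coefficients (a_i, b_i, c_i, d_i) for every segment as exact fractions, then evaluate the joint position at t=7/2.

  seg 0: a=1 b=-41/15 c=0 d=11/60
  seg 1: a=-3 b=-8/15 c=11/10 d=-11/90
S(7/2) = -139/80

Δ: Δ0=-2, Δ1=5/3
row 1: diag=10, rhs=22; c'=3/10, d'=11/5
back: M1=11/5
M: M0=0, M1=11/5, M2=0
seg 0: a=1, c=M0/2=0, d=(M1−M0)/(6·2)=11/60, b=Δ0−h0·(2M0+M1)/6=-41/15
seg 1: a=-3, c=M1/2=11/10, d=(M2−M1)/(6·3)=-11/90, b=Δ1−h1·(2M1+M2)/6=-8/15
t_q=7/2 → seg 1, τ=3/2; S=-3+-8/15·τ+11/10·τ²+-11/90·τ³=-139/80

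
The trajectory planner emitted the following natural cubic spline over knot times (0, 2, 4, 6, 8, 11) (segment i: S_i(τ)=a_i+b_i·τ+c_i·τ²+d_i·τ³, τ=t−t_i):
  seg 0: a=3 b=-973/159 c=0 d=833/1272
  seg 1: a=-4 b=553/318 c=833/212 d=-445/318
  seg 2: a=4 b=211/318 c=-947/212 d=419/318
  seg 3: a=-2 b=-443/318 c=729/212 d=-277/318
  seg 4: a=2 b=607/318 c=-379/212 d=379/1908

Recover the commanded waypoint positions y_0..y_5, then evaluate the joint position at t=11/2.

y_0 = S_0(0) = a_0 = 3
y_1 = S_1(0) = a_1 = -4
y_2 = S_2(0) = a_2 = 4
y_3 = S_3(0) = a_3 = -2
y_4 = S_4(0) = a_4 = 2
y_5 = S_4(3) = -3
t_q=11/2 is in segment 2 (τ=3/2); S_2(τ)=-129/212

y_0=3 y_1=-4 y_2=4 y_3=-2 y_4=2 y_5=-3
S(11/2) = -129/212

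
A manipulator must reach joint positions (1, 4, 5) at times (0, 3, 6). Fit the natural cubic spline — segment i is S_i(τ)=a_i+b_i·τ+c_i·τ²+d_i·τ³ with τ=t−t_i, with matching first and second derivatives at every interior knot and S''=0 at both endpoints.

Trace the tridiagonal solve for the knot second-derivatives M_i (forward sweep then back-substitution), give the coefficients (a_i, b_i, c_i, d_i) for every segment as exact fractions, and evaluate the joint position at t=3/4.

Δ: Δ0=1, Δ1=1/3
row 1: diag=12, rhs=-4; c'=1/4, d'=-1/3
back: M1=-1/3
M: M0=0, M1=-1/3, M2=0
seg 0: a=1, c=M0/2=0, d=(M1−M0)/(6·3)=-1/54, b=Δ0−h0·(2M0+M1)/6=7/6
seg 1: a=4, c=M1/2=-1/6, d=(M2−M1)/(6·3)=1/54, b=Δ1−h1·(2M1+M2)/6=2/3
t_q=3/4 → seg 0, τ=3/4; S=1+7/6·τ+0·τ²+-1/54·τ³=239/128

  seg 0: a=1 b=7/6 c=0 d=-1/54
  seg 1: a=4 b=2/3 c=-1/6 d=1/54
S(3/4) = 239/128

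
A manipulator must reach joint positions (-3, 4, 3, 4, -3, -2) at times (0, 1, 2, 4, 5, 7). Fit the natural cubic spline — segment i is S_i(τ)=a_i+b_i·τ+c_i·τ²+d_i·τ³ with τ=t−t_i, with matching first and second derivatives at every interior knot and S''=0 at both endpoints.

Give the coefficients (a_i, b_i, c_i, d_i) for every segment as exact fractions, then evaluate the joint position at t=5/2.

  seg 0: a=-3 b=13217/1418 c=0 d=-3291/1418
  seg 1: a=4 b=1672/709 c=-9873/1418 d=5111/1418
  seg 2: a=3 b=-1069/1418 c=2730/709 d=-4571/2836
  seg 3: a=4 b=-6655/1418 c=-8253/1418 d=2491/709
  seg 4: a=-3 b=-8215/1418 c=6693/1418 d=-2231/2836
S(5/2) = 76781/22688

Δ: Δ0=7, Δ1=-1, Δ2=1/2, Δ3=-7, Δ4=1/2
row 1: diag=4, rhs=-48; c'=1/4, d'=-12
row 2: denom=6−1·1/4=23/4; d'=(9−1·-12)/(23/4)=84/23
row 3: denom=6−2·8/23=122/23; d'=(-45−2·84/23)/(122/23)=-1203/122
row 4: denom=6−1·23/122=709/122; d'=(45−1·-1203/122)/(709/122)=6693/709
back: M4=6693/709
back: M3=-1203/122−23/122·6693/709=-8253/709
back: M2=84/23−8/23·-8253/709=5460/709
back: M1=-12−1/4·5460/709=-9873/709
M: M0=0, M1=-9873/709, M2=5460/709, M3=-8253/709, M4=6693/709, M5=0
seg 0: a=-3, c=M0/2=0, d=(M1−M0)/(6·1)=-3291/1418, b=Δ0−h0·(2M0+M1)/6=13217/1418
seg 1: a=4, c=M1/2=-9873/1418, d=(M2−M1)/(6·1)=5111/1418, b=Δ1−h1·(2M1+M2)/6=1672/709
seg 2: a=3, c=M2/2=2730/709, d=(M3−M2)/(6·2)=-4571/2836, b=Δ2−h2·(2M2+M3)/6=-1069/1418
seg 3: a=4, c=M3/2=-8253/1418, d=(M4−M3)/(6·1)=2491/709, b=Δ3−h3·(2M3+M4)/6=-6655/1418
seg 4: a=-3, c=M4/2=6693/1418, d=(M5−M4)/(6·2)=-2231/2836, b=Δ4−h4·(2M4+M5)/6=-8215/1418
t_q=5/2 → seg 2, τ=1/2; S=3+-1069/1418·τ+2730/709·τ²+-4571/2836·τ³=76781/22688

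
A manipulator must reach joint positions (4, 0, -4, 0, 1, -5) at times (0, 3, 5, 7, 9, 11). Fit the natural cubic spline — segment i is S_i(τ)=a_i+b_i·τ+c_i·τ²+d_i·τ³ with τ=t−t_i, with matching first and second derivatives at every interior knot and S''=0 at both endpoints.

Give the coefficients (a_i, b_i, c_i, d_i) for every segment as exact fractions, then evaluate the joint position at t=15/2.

Δ: Δ0=-4/3, Δ1=-2, Δ2=2, Δ3=1/2, Δ4=-3
row 1: diag=10, rhs=-4; c'=1/5, d'=-2/5
row 2: denom=8−2·1/5=38/5; d'=(24−2·-2/5)/(38/5)=62/19
row 3: denom=8−2·5/19=142/19; d'=(-9−2·62/19)/(142/19)=-295/142
row 4: denom=8−2·19/71=530/71; d'=(-21−2·-295/142)/(530/71)=-598/265
back: M4=-598/265
back: M3=-295/142−19/71·-598/265=-781/530
back: M2=62/19−5/19·-781/530=387/106
back: M1=-2/5−1/5·387/106=-599/530
M: M0=0, M1=-599/530, M2=387/106, M3=-781/530, M4=-598/265, M5=0
seg 0: a=4, c=M0/2=0, d=(M1−M0)/(6·3)=-599/9540, b=Δ0−h0·(2M0+M1)/6=-2443/3180
seg 1: a=0, c=M1/2=-599/1060, d=(M2−M1)/(6·2)=1267/3180, b=Δ1−h1·(2M1+M2)/6=-3917/1590
seg 2: a=-4, c=M2/2=387/212, d=(M3−M2)/(6·2)=-679/1590, b=Δ2−h2·(2M2+M3)/6=91/1590
seg 3: a=0, c=M3/2=-781/1060, d=(M4−M3)/(6·2)=-83/1272, b=Δ3−h3·(2M3+M4)/6=3553/1590
seg 4: a=1, c=M4/2=-299/265, d=(M5−M4)/(6·2)=299/1590, b=Δ4−h4·(2M4+M5)/6=-1189/795
t_q=15/2 → seg 3, τ=1/2; S=0+3553/1590·τ+-781/1060·τ²+-83/1272·τ³=15687/16960

  seg 0: a=4 b=-2443/3180 c=0 d=-599/9540
  seg 1: a=0 b=-3917/1590 c=-599/1060 d=1267/3180
  seg 2: a=-4 b=91/1590 c=387/212 d=-679/1590
  seg 3: a=0 b=3553/1590 c=-781/1060 d=-83/1272
  seg 4: a=1 b=-1189/795 c=-299/265 d=299/1590
S(15/2) = 15687/16960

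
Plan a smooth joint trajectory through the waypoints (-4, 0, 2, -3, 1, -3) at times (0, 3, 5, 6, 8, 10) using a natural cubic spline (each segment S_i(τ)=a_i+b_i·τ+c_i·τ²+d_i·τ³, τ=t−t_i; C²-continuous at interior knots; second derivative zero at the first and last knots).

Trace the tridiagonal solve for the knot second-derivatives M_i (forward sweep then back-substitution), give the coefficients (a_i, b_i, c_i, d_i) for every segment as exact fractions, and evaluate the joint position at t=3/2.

Δ: Δ0=4/3, Δ1=1, Δ2=-5, Δ3=2, Δ4=-2
row 1: diag=10, rhs=-2; c'=1/5, d'=-1/5
row 2: denom=6−2·1/5=28/5; d'=(-36−2·-1/5)/(28/5)=-89/14
row 3: denom=6−1·5/28=163/28; d'=(42−1·-89/14)/(163/28)=1354/163
row 4: denom=8−2·56/163=1192/163; d'=(-24−2·1354/163)/(1192/163)=-1655/298
back: M4=-1655/298
back: M3=1354/163−56/163·-1655/298=1522/149
back: M2=-89/14−5/28·1522/149=-1219/149
back: M1=-1/5−1/5·-1219/149=214/149
M: M0=0, M1=214/149, M2=-1219/149, M3=1522/149, M4=-1655/298, M5=0
seg 0: a=-4, c=M0/2=0, d=(M1−M0)/(6·3)=107/1341, b=Δ0−h0·(2M0+M1)/6=275/447
seg 1: a=0, c=M1/2=107/149, d=(M2−M1)/(6·2)=-1433/1788, b=Δ1−h1·(2M1+M2)/6=1238/447
seg 2: a=2, c=M2/2=-1219/298, d=(M3−M2)/(6·1)=2741/894, b=Δ2−h2·(2M2+M3)/6=-1777/447
seg 3: a=-3, c=M3/2=761/149, d=(M4−M3)/(6·2)=-4699/3576, b=Δ3−h3·(2M3+M4)/6=-2645/894
seg 4: a=1, c=M4/2=-1655/596, d=(M5−M4)/(6·2)=1655/3576, b=Δ4−h4·(2M4+M5)/6=761/447
t_q=3/2 → seg 0, τ=3/2; S=-4+275/447·τ+0·τ²+107/1341·τ³=-3347/1192

  seg 0: a=-4 b=275/447 c=0 d=107/1341
  seg 1: a=0 b=1238/447 c=107/149 d=-1433/1788
  seg 2: a=2 b=-1777/447 c=-1219/298 d=2741/894
  seg 3: a=-3 b=-2645/894 c=761/149 d=-4699/3576
  seg 4: a=1 b=761/447 c=-1655/596 d=1655/3576
S(3/2) = -3347/1192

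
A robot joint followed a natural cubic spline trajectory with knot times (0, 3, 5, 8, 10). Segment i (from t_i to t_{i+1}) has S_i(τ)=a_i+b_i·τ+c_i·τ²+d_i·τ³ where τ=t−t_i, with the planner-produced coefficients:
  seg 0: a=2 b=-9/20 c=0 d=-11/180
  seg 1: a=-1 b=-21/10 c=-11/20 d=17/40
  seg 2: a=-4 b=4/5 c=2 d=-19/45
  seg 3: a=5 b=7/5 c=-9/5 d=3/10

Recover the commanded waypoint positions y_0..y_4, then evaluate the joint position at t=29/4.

y_0=2 y_1=-1 y_2=-4 y_3=5 y_4=3
S(29/4) = 997/320

y_0 = S_0(0) = a_0 = 2
y_1 = S_1(0) = a_1 = -1
y_2 = S_2(0) = a_2 = -4
y_3 = S_3(0) = a_3 = 5
y_4 = S_3(2) = 3
t_q=29/4 is in segment 2 (τ=9/4); S_2(τ)=997/320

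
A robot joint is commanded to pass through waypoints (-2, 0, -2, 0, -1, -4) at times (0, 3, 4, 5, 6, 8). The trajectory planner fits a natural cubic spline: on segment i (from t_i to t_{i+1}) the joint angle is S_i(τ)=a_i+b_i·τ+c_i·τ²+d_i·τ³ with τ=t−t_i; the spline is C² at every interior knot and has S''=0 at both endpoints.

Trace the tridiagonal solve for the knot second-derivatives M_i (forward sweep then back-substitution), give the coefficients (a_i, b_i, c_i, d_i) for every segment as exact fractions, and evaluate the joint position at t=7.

Δ: Δ0=2/3, Δ1=-2, Δ2=2, Δ3=-1, Δ4=-3/2
row 1: diag=8, rhs=-16; c'=1/8, d'=-2
row 2: denom=4−1·1/8=31/8; d'=(24−1·-2)/(31/8)=208/31
row 3: denom=4−1·8/31=116/31; d'=(-18−1·208/31)/(116/31)=-383/58
row 4: denom=6−1·31/116=665/116; d'=(-3−1·-383/58)/(665/116)=22/35
back: M4=22/35
back: M3=-383/58−31/116·22/35=-237/35
back: M2=208/31−8/31·-237/35=296/35
back: M1=-2−1/8·296/35=-107/35
M: M0=0, M1=-107/35, M2=296/35, M3=-237/35, M4=22/35, M5=0
seg 0: a=-2, c=M0/2=0, d=(M1−M0)/(6·3)=-107/630, b=Δ0−h0·(2M0+M1)/6=461/210
seg 1: a=0, c=M1/2=-107/70, d=(M2−M1)/(6·1)=403/210, b=Δ1−h1·(2M1+M2)/6=-251/105
seg 2: a=-2, c=M2/2=148/35, d=(M3−M2)/(6·1)=-533/210, b=Δ2−h2·(2M2+M3)/6=13/42
seg 3: a=0, c=M3/2=-237/70, d=(M4−M3)/(6·1)=37/30, b=Δ3−h3·(2M3+M4)/6=121/105
seg 4: a=-1, c=M4/2=11/35, d=(M5−M4)/(6·2)=-11/210, b=Δ4−h4·(2M4+M5)/6=-403/210
t_q=7 → seg 4, τ=1; S=-1+-403/210·τ+11/35·τ²+-11/210·τ³=-93/35

  seg 0: a=-2 b=461/210 c=0 d=-107/630
  seg 1: a=0 b=-251/105 c=-107/70 d=403/210
  seg 2: a=-2 b=13/42 c=148/35 d=-533/210
  seg 3: a=0 b=121/105 c=-237/70 d=37/30
  seg 4: a=-1 b=-403/210 c=11/35 d=-11/210
S(7) = -93/35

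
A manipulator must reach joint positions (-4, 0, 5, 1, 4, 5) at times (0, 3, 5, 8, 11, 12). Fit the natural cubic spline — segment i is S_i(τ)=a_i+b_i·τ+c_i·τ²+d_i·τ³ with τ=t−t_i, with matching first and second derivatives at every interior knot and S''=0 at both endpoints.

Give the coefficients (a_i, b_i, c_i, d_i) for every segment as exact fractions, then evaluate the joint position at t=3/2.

Δ: Δ0=4/3, Δ1=5/2, Δ2=-4/3, Δ3=1, Δ4=1
row 1: diag=10, rhs=7; c'=1/5, d'=7/10
row 2: denom=10−2·1/5=48/5; d'=(-23−2·7/10)/(48/5)=-61/24
row 3: denom=12−3·5/16=177/16; d'=(14−3·-61/24)/(177/16)=346/177
row 4: denom=8−3·16/59=424/59; d'=(0−3·346/177)/(424/59)=-173/212
back: M4=-173/212
back: M3=346/177−16/59·-173/212=346/159
back: M2=-61/24−5/16·346/159=-683/212
back: M1=7/10−1/5·-683/212=285/212
M: M0=0, M1=285/212, M2=-683/212, M3=346/159, M4=-173/212, M5=0
seg 0: a=-4, c=M0/2=0, d=(M1−M0)/(6·3)=95/1272, b=Δ0−h0·(2M0+M1)/6=841/1272
seg 1: a=0, c=M1/2=285/424, d=(M2−M1)/(6·2)=-121/318, b=Δ1−h1·(2M1+M2)/6=1703/636
seg 2: a=5, c=M2/2=-683/424, d=(M3−M2)/(6·3)=3433/11448, b=Δ2−h2·(2M2+M3)/6=509/636
seg 3: a=1, c=M3/2=173/159, d=(M4−M3)/(6·3)=-1903/11448, b=Δ3−h3·(2M3+M4)/6=-977/1272
seg 4: a=4, c=M4/2=-173/424, d=(M5−M4)/(6·1)=173/1272, b=Δ4−h4·(2M4+M5)/6=809/636
t_q=3/2 → seg 0, τ=3/2; S=-4+841/1272·τ+0·τ²+95/1272·τ³=-9349/3392

  seg 0: a=-4 b=841/1272 c=0 d=95/1272
  seg 1: a=0 b=1703/636 c=285/424 d=-121/318
  seg 2: a=5 b=509/636 c=-683/424 d=3433/11448
  seg 3: a=1 b=-977/1272 c=173/159 d=-1903/11448
  seg 4: a=4 b=809/636 c=-173/424 d=173/1272
S(3/2) = -9349/3392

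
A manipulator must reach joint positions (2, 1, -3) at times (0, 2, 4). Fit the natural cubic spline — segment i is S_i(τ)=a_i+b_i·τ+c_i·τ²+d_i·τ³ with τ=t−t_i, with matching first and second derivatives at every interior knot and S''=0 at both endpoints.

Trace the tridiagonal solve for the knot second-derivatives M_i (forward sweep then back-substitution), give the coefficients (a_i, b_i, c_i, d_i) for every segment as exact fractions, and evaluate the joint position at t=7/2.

  seg 0: a=2 b=-1/8 c=0 d=-3/32
  seg 1: a=1 b=-5/4 c=-9/16 d=3/32
S(7/2) = -467/256

Δ: Δ0=-1/2, Δ1=-2
row 1: diag=8, rhs=-9; c'=1/4, d'=-9/8
back: M1=-9/8
M: M0=0, M1=-9/8, M2=0
seg 0: a=2, c=M0/2=0, d=(M1−M0)/(6·2)=-3/32, b=Δ0−h0·(2M0+M1)/6=-1/8
seg 1: a=1, c=M1/2=-9/16, d=(M2−M1)/(6·2)=3/32, b=Δ1−h1·(2M1+M2)/6=-5/4
t_q=7/2 → seg 1, τ=3/2; S=1+-5/4·τ+-9/16·τ²+3/32·τ³=-467/256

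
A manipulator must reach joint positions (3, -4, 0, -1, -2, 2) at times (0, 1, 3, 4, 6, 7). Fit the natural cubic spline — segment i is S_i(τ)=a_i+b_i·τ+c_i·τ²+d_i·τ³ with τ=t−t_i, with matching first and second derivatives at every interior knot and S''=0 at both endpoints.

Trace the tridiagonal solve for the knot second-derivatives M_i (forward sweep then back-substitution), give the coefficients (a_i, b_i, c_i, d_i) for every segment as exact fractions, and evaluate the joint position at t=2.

  seg 0: a=3 b=-4385/494 c=0 d=927/494
  seg 1: a=-4 b=-802/247 c=2781/494 d=-1485/988
  seg 2: a=0 b=305/247 c=-837/247 d=15/13
  seg 3: a=-1 b=-514/247 c=18/247 d=709/1976
  seg 4: a=-2 b=1243/494 c=2199/988 d=-733/988
S(2) = -3083/988

Δ: Δ0=-7, Δ1=2, Δ2=-1, Δ3=-1/2, Δ4=4
row 1: diag=6, rhs=54; c'=1/3, d'=9
row 2: denom=6−2·1/3=16/3; d'=(-18−2·9)/(16/3)=-27/4
row 3: denom=6−1·3/16=93/16; d'=(3−1·-27/4)/(93/16)=52/31
row 4: denom=6−2·32/93=494/93; d'=(27−2·52/31)/(494/93)=2199/494
back: M4=2199/494
back: M3=52/31−32/93·2199/494=36/247
back: M2=-27/4−3/16·36/247=-1674/247
back: M1=9−1/3·-1674/247=2781/247
M: M0=0, M1=2781/247, M2=-1674/247, M3=36/247, M4=2199/494, M5=0
seg 0: a=3, c=M0/2=0, d=(M1−M0)/(6·1)=927/494, b=Δ0−h0·(2M0+M1)/6=-4385/494
seg 1: a=-4, c=M1/2=2781/494, d=(M2−M1)/(6·2)=-1485/988, b=Δ1−h1·(2M1+M2)/6=-802/247
seg 2: a=0, c=M2/2=-837/247, d=(M3−M2)/(6·1)=15/13, b=Δ2−h2·(2M2+M3)/6=305/247
seg 3: a=-1, c=M3/2=18/247, d=(M4−M3)/(6·2)=709/1976, b=Δ3−h3·(2M3+M4)/6=-514/247
seg 4: a=-2, c=M4/2=2199/988, d=(M5−M4)/(6·1)=-733/988, b=Δ4−h4·(2M4+M5)/6=1243/494
t_q=2 → seg 1, τ=1; S=-4+-802/247·τ+2781/494·τ²+-1485/988·τ³=-3083/988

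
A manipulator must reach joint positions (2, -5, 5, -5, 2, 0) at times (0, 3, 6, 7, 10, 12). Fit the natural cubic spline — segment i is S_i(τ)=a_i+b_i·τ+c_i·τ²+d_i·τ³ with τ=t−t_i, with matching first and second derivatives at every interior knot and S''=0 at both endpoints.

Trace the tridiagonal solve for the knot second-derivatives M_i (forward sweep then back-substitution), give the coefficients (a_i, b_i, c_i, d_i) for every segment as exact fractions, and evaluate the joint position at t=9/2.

Δ: Δ0=-7/3, Δ1=10/3, Δ2=-10, Δ3=7/3, Δ4=-1
row 1: diag=12, rhs=34; c'=1/4, d'=17/6
row 2: denom=8−3·1/4=29/4; d'=(-80−3·17/6)/(29/4)=-354/29
row 3: denom=8−1·4/29=228/29; d'=(74−1·-354/29)/(228/29)=625/57
row 4: denom=10−3·29/76=673/76; d'=(-20−3·625/57)/(673/76)=-4020/673
back: M4=-4020/673
back: M3=625/57−29/76·-4020/673=26740/2019
back: M2=-354/29−4/29·26740/2019=-28334/2019
back: M1=17/6−1/4·-28334/2019=4268/673
M: M0=0, M1=4268/673, M2=-28334/2019, M3=26740/2019, M4=-4020/673, M5=0
seg 0: a=2, c=M0/2=0, d=(M1−M0)/(6·3)=2134/6057, b=Δ0−h0·(2M0+M1)/6=-11113/2019
seg 1: a=-5, c=M1/2=2134/673, d=(M2−M1)/(6·3)=-20569/18171, b=Δ1−h1·(2M1+M2)/6=8093/2019
seg 2: a=5, c=M2/2=-14167/2019, d=(M3−M2)/(6·1)=9179/2019, b=Δ2−h2·(2M2+M3)/6=-15202/2019
seg 3: a=-5, c=M3/2=13370/2019, d=(M4−M3)/(6·3)=-19400/18171, b=Δ3−h3·(2M3+M4)/6=-5333/673
seg 4: a=2, c=M4/2=-2010/673, d=(M5−M4)/(6·2)=335/673, b=Δ4−h4·(2M4+M5)/6=2007/673
t_q=9/2 → seg 1, τ=3/2; S=-5+8093/2019·τ+2134/673·τ²+-20569/18171·τ³=23295/5384

  seg 0: a=2 b=-11113/2019 c=0 d=2134/6057
  seg 1: a=-5 b=8093/2019 c=2134/673 d=-20569/18171
  seg 2: a=5 b=-15202/2019 c=-14167/2019 d=9179/2019
  seg 3: a=-5 b=-5333/673 c=13370/2019 d=-19400/18171
  seg 4: a=2 b=2007/673 c=-2010/673 d=335/673
S(9/2) = 23295/5384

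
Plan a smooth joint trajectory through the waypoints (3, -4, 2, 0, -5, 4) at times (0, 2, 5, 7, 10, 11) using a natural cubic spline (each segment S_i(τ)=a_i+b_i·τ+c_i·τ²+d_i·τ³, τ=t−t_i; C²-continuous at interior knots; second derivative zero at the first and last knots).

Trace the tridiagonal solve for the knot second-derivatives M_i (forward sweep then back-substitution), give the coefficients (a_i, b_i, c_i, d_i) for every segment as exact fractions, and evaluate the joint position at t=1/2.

Δ: Δ0=-7/2, Δ1=2, Δ2=-1, Δ3=-5/3, Δ4=9
row 1: diag=10, rhs=33; c'=3/10, d'=33/10
row 2: denom=10−3·3/10=91/10; d'=(-18−3·33/10)/(91/10)=-279/91
row 3: denom=10−2·20/91=870/91; d'=(-4−2·-279/91)/(870/91)=97/435
row 4: denom=8−3·91/290=2047/290; d'=(64−3·97/435)/(2047/290)=18366/2047
back: M4=18366/2047
back: M3=97/435−91/290·18366/2047=-15920/6141
back: M2=-279/91−20/91·-15920/6141=-15329/6141
back: M1=33/10−3/10·-15329/6141=8288/2047
M: M0=0, M1=8288/2047, M2=-15329/6141, M3=-15920/6141, M4=18366/2047, M5=0
seg 0: a=3, c=M0/2=0, d=(M1−M0)/(6·2)=2072/6141, b=Δ0−h0·(2M0+M1)/6=-59563/12282
seg 1: a=-4, c=M1/2=4144/2047, d=(M2−M1)/(6·3)=-40193/110538, b=Δ1−h1·(2M1+M2)/6=-9835/12282
seg 2: a=2, c=M2/2=-15329/12282, d=(M3−M2)/(6·2)=-197/24564, b=Δ2−h2·(2M2+M3)/6=9385/6141
seg 3: a=0, c=M3/2=-7960/6141, d=(M4−M3)/(6·3)=35509/55269, b=Δ3−h3·(2M3+M4)/6=-7288/2047
seg 4: a=-5, c=M4/2=9183/2047, d=(M5−M4)/(6·1)=-3061/2047, b=Δ4−h4·(2M4+M5)/6=12301/2047
t_q=1/2 → seg 0, τ=1/2; S=3+-59563/12282·τ+0·τ²+2072/6141·τ³=5055/8188

  seg 0: a=3 b=-59563/12282 c=0 d=2072/6141
  seg 1: a=-4 b=-9835/12282 c=4144/2047 d=-40193/110538
  seg 2: a=2 b=9385/6141 c=-15329/12282 d=-197/24564
  seg 3: a=0 b=-7288/2047 c=-7960/6141 d=35509/55269
  seg 4: a=-5 b=12301/2047 c=9183/2047 d=-3061/2047
S(1/2) = 5055/8188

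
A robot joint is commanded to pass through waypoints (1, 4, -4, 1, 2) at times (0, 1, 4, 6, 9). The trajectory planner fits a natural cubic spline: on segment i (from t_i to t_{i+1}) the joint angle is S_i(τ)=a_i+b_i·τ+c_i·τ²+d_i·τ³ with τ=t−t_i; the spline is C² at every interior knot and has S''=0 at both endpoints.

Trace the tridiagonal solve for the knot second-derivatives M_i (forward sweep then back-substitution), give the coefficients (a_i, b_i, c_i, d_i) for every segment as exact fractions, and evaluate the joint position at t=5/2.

Δ: Δ0=3, Δ1=-8/3, Δ2=5/2, Δ3=1/3
row 1: diag=8, rhs=-34; c'=3/8, d'=-17/4
row 2: denom=10−3·3/8=71/8; d'=(31−3·-17/4)/(71/8)=350/71
row 3: denom=10−2·16/71=678/71; d'=(-13−2·350/71)/(678/71)=-541/226
back: M3=-541/226
back: M2=350/71−16/71·-541/226=618/113
back: M1=-17/4−3/8·618/113=-712/113
M: M0=0, M1=-712/113, M2=618/113, M3=-541/226, M4=0
seg 0: a=1, c=M0/2=0, d=(M1−M0)/(6·1)=-356/339, b=Δ0−h0·(2M0+M1)/6=1373/339
seg 1: a=4, c=M1/2=-356/113, d=(M2−M1)/(6·3)=665/1017, b=Δ1−h1·(2M1+M2)/6=305/339
seg 2: a=-4, c=M2/2=309/113, d=(M3−M2)/(6·2)=-1777/2712, b=Δ2−h2·(2M2+M3)/6=-118/339
seg 3: a=1, c=M3/2=-541/452, d=(M4−M3)/(6·3)=541/4068, b=Δ3−h3·(2M3+M4)/6=1849/678
t_q=5/2 → seg 1, τ=3/2; S=4+305/339·τ+-356/113·τ²+665/1017·τ³=423/904

  seg 0: a=1 b=1373/339 c=0 d=-356/339
  seg 1: a=4 b=305/339 c=-356/113 d=665/1017
  seg 2: a=-4 b=-118/339 c=309/113 d=-1777/2712
  seg 3: a=1 b=1849/678 c=-541/452 d=541/4068
S(5/2) = 423/904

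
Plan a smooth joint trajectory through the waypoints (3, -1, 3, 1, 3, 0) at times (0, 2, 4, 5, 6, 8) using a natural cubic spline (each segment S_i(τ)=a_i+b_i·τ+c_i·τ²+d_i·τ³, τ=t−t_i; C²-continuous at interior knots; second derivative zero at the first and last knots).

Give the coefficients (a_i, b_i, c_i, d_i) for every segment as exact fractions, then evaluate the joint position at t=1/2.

  seg 0: a=3 b=-1731/482 c=0 d=767/1928
  seg 1: a=-1 b=285/241 c=2301/964 d=-1907/1928
  seg 2: a=3 b=-549/482 c=-855/241 d=1295/482
  seg 3: a=1 b=-42/241 c=2175/482 d=-1127/482
  seg 4: a=3 b=885/482 c=-603/241 d=201/482
S(1/2) = 19343/15424

Δ: Δ0=-2, Δ1=2, Δ2=-2, Δ3=2, Δ4=-3/2
row 1: diag=8, rhs=24; c'=1/4, d'=3
row 2: denom=6−2·1/4=11/2; d'=(-24−2·3)/(11/2)=-60/11
row 3: denom=4−1·2/11=42/11; d'=(24−1·-60/11)/(42/11)=54/7
row 4: denom=6−1·11/42=241/42; d'=(-21−1·54/7)/(241/42)=-1206/241
back: M4=-1206/241
back: M3=54/7−11/42·-1206/241=2175/241
back: M2=-60/11−2/11·2175/241=-1710/241
back: M1=3−1/4·-1710/241=2301/482
M: M0=0, M1=2301/482, M2=-1710/241, M3=2175/241, M4=-1206/241, M5=0
seg 0: a=3, c=M0/2=0, d=(M1−M0)/(6·2)=767/1928, b=Δ0−h0·(2M0+M1)/6=-1731/482
seg 1: a=-1, c=M1/2=2301/964, d=(M2−M1)/(6·2)=-1907/1928, b=Δ1−h1·(2M1+M2)/6=285/241
seg 2: a=3, c=M2/2=-855/241, d=(M3−M2)/(6·1)=1295/482, b=Δ2−h2·(2M2+M3)/6=-549/482
seg 3: a=1, c=M3/2=2175/482, d=(M4−M3)/(6·1)=-1127/482, b=Δ3−h3·(2M3+M4)/6=-42/241
seg 4: a=3, c=M4/2=-603/241, d=(M5−M4)/(6·2)=201/482, b=Δ4−h4·(2M4+M5)/6=885/482
t_q=1/2 → seg 0, τ=1/2; S=3+-1731/482·τ+0·τ²+767/1928·τ³=19343/15424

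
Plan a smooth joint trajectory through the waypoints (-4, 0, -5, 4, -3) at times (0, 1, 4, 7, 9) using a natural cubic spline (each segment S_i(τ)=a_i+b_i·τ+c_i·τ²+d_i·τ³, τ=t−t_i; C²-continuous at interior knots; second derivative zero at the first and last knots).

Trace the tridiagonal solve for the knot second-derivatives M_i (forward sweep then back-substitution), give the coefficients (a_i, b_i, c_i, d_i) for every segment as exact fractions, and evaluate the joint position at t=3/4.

Δ: Δ0=4, Δ1=-5/3, Δ2=3, Δ3=-7/2
row 1: diag=8, rhs=-34; c'=3/8, d'=-17/4
row 2: denom=12−3·3/8=87/8; d'=(28−3·-17/4)/(87/8)=326/87
row 3: denom=10−3·8/29=266/29; d'=(-39−3·326/87)/(266/29)=-1457/266
back: M3=-1457/266
back: M2=326/87−8/29·-1457/266=2098/399
back: M1=-17/4−3/8·2098/399=-1655/266
M: M0=0, M1=-1655/266, M2=2098/399, M3=-1457/266, M4=0
seg 0: a=-4, c=M0/2=0, d=(M1−M0)/(6·1)=-1655/1596, b=Δ0−h0·(2M0+M1)/6=8039/1596
seg 1: a=0, c=M1/2=-1655/532, d=(M2−M1)/(6·3)=9161/14364, b=Δ1−h1·(2M1+M2)/6=1537/798
seg 2: a=-5, c=M2/2=1049/399, d=(M3−M2)/(6·3)=-8567/14364, b=Δ2−h2·(2M2+M3)/6=767/1596
seg 3: a=4, c=M3/2=-1457/532, d=(M4−M3)/(6·2)=1457/3192, b=Δ3−h3·(2M3+M4)/6=121/798
t_q=3/4 → seg 0, τ=3/4; S=-4+8039/1596·τ+0·τ²+-1655/1596·τ³=-3209/4864

  seg 0: a=-4 b=8039/1596 c=0 d=-1655/1596
  seg 1: a=0 b=1537/798 c=-1655/532 d=9161/14364
  seg 2: a=-5 b=767/1596 c=1049/399 d=-8567/14364
  seg 3: a=4 b=121/798 c=-1457/532 d=1457/3192
S(3/4) = -3209/4864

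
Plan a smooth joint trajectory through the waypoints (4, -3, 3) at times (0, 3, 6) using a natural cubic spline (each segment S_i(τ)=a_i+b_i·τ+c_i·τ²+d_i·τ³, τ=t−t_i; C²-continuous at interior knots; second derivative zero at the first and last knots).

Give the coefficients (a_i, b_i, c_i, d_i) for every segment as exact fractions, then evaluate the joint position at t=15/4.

Δ: Δ0=-7/3, Δ1=2
row 1: diag=12, rhs=26; c'=1/4, d'=13/6
back: M1=13/6
M: M0=0, M1=13/6, M2=0
seg 0: a=4, c=M0/2=0, d=(M1−M0)/(6·3)=13/108, b=Δ0−h0·(2M0+M1)/6=-41/12
seg 1: a=-3, c=M1/2=13/12, d=(M2−M1)/(6·3)=-13/108, b=Δ1−h1·(2M1+M2)/6=-1/6
t_q=15/4 → seg 1, τ=3/4; S=-3+-1/6·τ+13/12·τ²+-13/108·τ³=-657/256

  seg 0: a=4 b=-41/12 c=0 d=13/108
  seg 1: a=-3 b=-1/6 c=13/12 d=-13/108
S(15/4) = -657/256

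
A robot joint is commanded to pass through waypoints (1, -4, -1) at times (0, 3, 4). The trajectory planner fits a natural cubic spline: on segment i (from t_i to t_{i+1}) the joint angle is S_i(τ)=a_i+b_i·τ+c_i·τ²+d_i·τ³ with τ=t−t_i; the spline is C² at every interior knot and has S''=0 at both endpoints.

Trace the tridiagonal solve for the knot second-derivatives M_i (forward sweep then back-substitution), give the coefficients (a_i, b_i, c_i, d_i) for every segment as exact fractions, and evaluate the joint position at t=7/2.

  seg 0: a=1 b=-41/12 c=0 d=7/36
  seg 1: a=-4 b=11/6 c=7/4 d=-7/12
S(7/2) = -87/32

Δ: Δ0=-5/3, Δ1=3
row 1: diag=8, rhs=28; c'=1/8, d'=7/2
back: M1=7/2
M: M0=0, M1=7/2, M2=0
seg 0: a=1, c=M0/2=0, d=(M1−M0)/(6·3)=7/36, b=Δ0−h0·(2M0+M1)/6=-41/12
seg 1: a=-4, c=M1/2=7/4, d=(M2−M1)/(6·1)=-7/12, b=Δ1−h1·(2M1+M2)/6=11/6
t_q=7/2 → seg 1, τ=1/2; S=-4+11/6·τ+7/4·τ²+-7/12·τ³=-87/32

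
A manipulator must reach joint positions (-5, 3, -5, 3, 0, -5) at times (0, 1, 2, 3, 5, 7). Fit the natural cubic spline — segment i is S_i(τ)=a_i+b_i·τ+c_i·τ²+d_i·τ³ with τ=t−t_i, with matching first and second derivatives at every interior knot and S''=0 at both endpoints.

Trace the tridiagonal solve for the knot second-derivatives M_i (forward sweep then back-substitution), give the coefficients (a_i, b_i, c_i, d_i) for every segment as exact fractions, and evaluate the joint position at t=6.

  seg 0: a=-5 b=4245/314 c=0 d=-1733/314
  seg 1: a=3 b=-477/157 c=-5199/314 d=3641/314
  seg 2: a=-5 b=-429/314 c=2862/157 d=-2783/314
  seg 3: a=3 b=1335/157 c=-2625/314 d=2109/1256
  seg 4: a=0 b=-1503/314 c=1077/628 d=-359/1256
S(6) = -4217/1256

Δ: Δ0=8, Δ1=-8, Δ2=8, Δ3=-3/2, Δ4=-5/2
row 1: diag=4, rhs=-96; c'=1/4, d'=-24
row 2: denom=4−1·1/4=15/4; d'=(96−1·-24)/(15/4)=32
row 3: denom=6−1·4/15=86/15; d'=(-57−1·32)/(86/15)=-1335/86
row 4: denom=8−2·15/43=314/43; d'=(-6−2·-1335/86)/(314/43)=1077/314
back: M4=1077/314
back: M3=-1335/86−15/43·1077/314=-2625/157
back: M2=32−4/15·-2625/157=5724/157
back: M1=-24−1/4·5724/157=-5199/157
M: M0=0, M1=-5199/157, M2=5724/157, M3=-2625/157, M4=1077/314, M5=0
seg 0: a=-5, c=M0/2=0, d=(M1−M0)/(6·1)=-1733/314, b=Δ0−h0·(2M0+M1)/6=4245/314
seg 1: a=3, c=M1/2=-5199/314, d=(M2−M1)/(6·1)=3641/314, b=Δ1−h1·(2M1+M2)/6=-477/157
seg 2: a=-5, c=M2/2=2862/157, d=(M3−M2)/(6·1)=-2783/314, b=Δ2−h2·(2M2+M3)/6=-429/314
seg 3: a=3, c=M3/2=-2625/314, d=(M4−M3)/(6·2)=2109/1256, b=Δ3−h3·(2M3+M4)/6=1335/157
seg 4: a=0, c=M4/2=1077/628, d=(M5−M4)/(6·2)=-359/1256, b=Δ4−h4·(2M4+M5)/6=-1503/314
t_q=6 → seg 4, τ=1; S=0+-1503/314·τ+1077/628·τ²+-359/1256·τ³=-4217/1256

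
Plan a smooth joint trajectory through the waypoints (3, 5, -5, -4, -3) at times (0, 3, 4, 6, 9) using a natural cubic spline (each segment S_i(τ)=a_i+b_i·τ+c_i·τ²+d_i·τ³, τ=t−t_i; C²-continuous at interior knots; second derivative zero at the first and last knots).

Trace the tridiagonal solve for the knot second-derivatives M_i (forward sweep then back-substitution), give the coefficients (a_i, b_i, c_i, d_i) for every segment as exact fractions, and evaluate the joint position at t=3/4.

Δ: Δ0=2/3, Δ1=-10, Δ2=1/2, Δ3=1/3
row 1: diag=8, rhs=-64; c'=1/8, d'=-8
row 2: denom=6−1·1/8=47/8; d'=(63−1·-8)/(47/8)=568/47
row 3: denom=10−2·16/47=438/47; d'=(-1−2·568/47)/(438/47)=-1183/438
back: M3=-1183/438
back: M2=568/47−16/47·-1183/438=2848/219
back: M1=-8−1/8·2848/219=-2108/219
M: M0=0, M1=-2108/219, M2=2848/219, M3=-1183/438, M4=0
seg 0: a=3, c=M0/2=0, d=(M1−M0)/(6·3)=-1054/1971, b=Δ0−h0·(2M0+M1)/6=400/73
seg 1: a=5, c=M1/2=-1054/219, d=(M2−M1)/(6·1)=826/219, b=Δ1−h1·(2M1+M2)/6=-654/73
seg 2: a=-5, c=M2/2=1424/219, d=(M3−M2)/(6·2)=-2293/1752, b=Δ2−h2·(2M2+M3)/6=-1592/219
seg 3: a=-4, c=M3/2=-1183/876, d=(M4−M3)/(6·3)=1183/7884, b=Δ3−h3·(2M3+M4)/6=443/146
t_q=3/4 → seg 0, τ=3/4; S=3+400/73·τ+0·τ²+-1054/1971·τ³=16081/2336

  seg 0: a=3 b=400/73 c=0 d=-1054/1971
  seg 1: a=5 b=-654/73 c=-1054/219 d=826/219
  seg 2: a=-5 b=-1592/219 c=1424/219 d=-2293/1752
  seg 3: a=-4 b=443/146 c=-1183/876 d=1183/7884
S(3/4) = 16081/2336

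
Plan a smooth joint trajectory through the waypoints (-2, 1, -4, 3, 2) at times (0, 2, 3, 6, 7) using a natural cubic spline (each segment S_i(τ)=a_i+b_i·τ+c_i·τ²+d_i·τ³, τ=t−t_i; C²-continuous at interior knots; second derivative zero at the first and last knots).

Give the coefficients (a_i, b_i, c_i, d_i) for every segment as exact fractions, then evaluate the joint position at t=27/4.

  seg 0: a=-2 b=2003/483 c=0 d=-2557/3864
  seg 1: a=1 b=-3665/966 c=-2557/644 d=763/276
  seg 2: a=-4 b=-6649/1932 c=696/161 d=-4633/5796
  seg 3: a=3 b=883/966 c=-1849/644 d=1849/1932
S(27/4) = 101981/41216

Δ: Δ0=3/2, Δ1=-5, Δ2=7/3, Δ3=-1
row 1: diag=6, rhs=-39; c'=1/6, d'=-13/2
row 2: denom=8−1·1/6=47/6; d'=(44−1·-13/2)/(47/6)=303/47
row 3: denom=8−3·18/47=322/47; d'=(-20−3·303/47)/(322/47)=-1849/322
back: M3=-1849/322
back: M2=303/47−18/47·-1849/322=1392/161
back: M1=-13/2−1/6·1392/161=-2557/322
M: M0=0, M1=-2557/322, M2=1392/161, M3=-1849/322, M4=0
seg 0: a=-2, c=M0/2=0, d=(M1−M0)/(6·2)=-2557/3864, b=Δ0−h0·(2M0+M1)/6=2003/483
seg 1: a=1, c=M1/2=-2557/644, d=(M2−M1)/(6·1)=763/276, b=Δ1−h1·(2M1+M2)/6=-3665/966
seg 2: a=-4, c=M2/2=696/161, d=(M3−M2)/(6·3)=-4633/5796, b=Δ2−h2·(2M2+M3)/6=-6649/1932
seg 3: a=3, c=M3/2=-1849/644, d=(M4−M3)/(6·1)=1849/1932, b=Δ3−h3·(2M3+M4)/6=883/966
t_q=27/4 → seg 3, τ=3/4; S=3+883/966·τ+-1849/644·τ²+1849/1932·τ³=101981/41216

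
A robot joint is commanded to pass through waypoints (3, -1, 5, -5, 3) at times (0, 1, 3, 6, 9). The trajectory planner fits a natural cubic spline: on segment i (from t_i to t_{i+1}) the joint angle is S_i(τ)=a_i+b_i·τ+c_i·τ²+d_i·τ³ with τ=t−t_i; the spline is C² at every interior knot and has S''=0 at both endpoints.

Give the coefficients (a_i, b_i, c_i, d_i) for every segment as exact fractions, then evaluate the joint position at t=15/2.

  seg 0: a=3 b=-3437/618 c=0 d=965/618
  seg 1: a=-1 b=-271/309 c=965/206 d=-1697/1236
  seg 2: a=5 b=428/309 c=-366/103 d=68/103
  seg 3: a=-5 b=-652/309 c=246/103 d=-82/309
S(15/2) = -1519/412

Δ: Δ0=-4, Δ1=3, Δ2=-10/3, Δ3=8/3
row 1: diag=6, rhs=42; c'=1/3, d'=7
row 2: denom=10−2·1/3=28/3; d'=(-38−2·7)/(28/3)=-39/7
row 3: denom=12−3·9/28=309/28; d'=(36−3·-39/7)/(309/28)=492/103
back: M3=492/103
back: M2=-39/7−9/28·492/103=-732/103
back: M1=7−1/3·-732/103=965/103
M: M0=0, M1=965/103, M2=-732/103, M3=492/103, M4=0
seg 0: a=3, c=M0/2=0, d=(M1−M0)/(6·1)=965/618, b=Δ0−h0·(2M0+M1)/6=-3437/618
seg 1: a=-1, c=M1/2=965/206, d=(M2−M1)/(6·2)=-1697/1236, b=Δ1−h1·(2M1+M2)/6=-271/309
seg 2: a=5, c=M2/2=-366/103, d=(M3−M2)/(6·3)=68/103, b=Δ2−h2·(2M2+M3)/6=428/309
seg 3: a=-5, c=M3/2=246/103, d=(M4−M3)/(6·3)=-82/309, b=Δ3−h3·(2M3+M4)/6=-652/309
t_q=15/2 → seg 3, τ=3/2; S=-5+-652/309·τ+246/103·τ²+-82/309·τ³=-1519/412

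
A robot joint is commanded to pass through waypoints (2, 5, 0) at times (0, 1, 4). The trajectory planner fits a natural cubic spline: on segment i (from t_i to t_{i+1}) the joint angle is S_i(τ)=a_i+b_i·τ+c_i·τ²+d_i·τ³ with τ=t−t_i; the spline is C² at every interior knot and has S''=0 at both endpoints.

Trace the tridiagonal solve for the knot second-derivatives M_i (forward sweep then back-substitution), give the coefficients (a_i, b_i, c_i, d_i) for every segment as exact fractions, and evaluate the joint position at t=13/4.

Δ: Δ0=3, Δ1=-5/3
row 1: diag=8, rhs=-28; c'=3/8, d'=-7/2
back: M1=-7/2
M: M0=0, M1=-7/2, M2=0
seg 0: a=2, c=M0/2=0, d=(M1−M0)/(6·1)=-7/12, b=Δ0−h0·(2M0+M1)/6=43/12
seg 1: a=5, c=M1/2=-7/4, d=(M2−M1)/(6·3)=7/36, b=Δ1−h1·(2M1+M2)/6=11/6
t_q=13/4 → seg 1, τ=9/4; S=5+11/6·τ+-7/4·τ²+7/36·τ³=635/256

  seg 0: a=2 b=43/12 c=0 d=-7/12
  seg 1: a=5 b=11/6 c=-7/4 d=7/36
S(13/4) = 635/256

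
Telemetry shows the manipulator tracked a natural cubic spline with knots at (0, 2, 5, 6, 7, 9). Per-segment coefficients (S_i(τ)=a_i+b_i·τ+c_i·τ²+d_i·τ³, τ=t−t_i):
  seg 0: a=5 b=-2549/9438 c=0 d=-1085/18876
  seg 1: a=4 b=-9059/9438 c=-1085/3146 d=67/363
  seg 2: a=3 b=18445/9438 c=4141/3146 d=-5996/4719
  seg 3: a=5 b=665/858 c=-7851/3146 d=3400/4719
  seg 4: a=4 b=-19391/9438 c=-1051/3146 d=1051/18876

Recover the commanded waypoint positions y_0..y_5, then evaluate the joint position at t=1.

y_0=5 y_1=4 y_2=3 y_3=5 y_4=4 y_5=-1
S(1) = 29399/6292

y_0 = S_0(0) = a_0 = 5
y_1 = S_1(0) = a_1 = 4
y_2 = S_2(0) = a_2 = 3
y_3 = S_3(0) = a_3 = 5
y_4 = S_4(0) = a_4 = 4
y_5 = S_4(2) = -1
t_q=1 is in segment 0 (τ=1); S_0(τ)=29399/6292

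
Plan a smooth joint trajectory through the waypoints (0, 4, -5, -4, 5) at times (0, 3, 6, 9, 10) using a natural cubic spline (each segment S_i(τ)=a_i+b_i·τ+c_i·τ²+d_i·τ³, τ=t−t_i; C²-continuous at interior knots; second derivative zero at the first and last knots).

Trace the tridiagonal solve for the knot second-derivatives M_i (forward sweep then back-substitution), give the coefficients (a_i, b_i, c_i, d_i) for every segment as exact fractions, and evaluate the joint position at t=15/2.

Δ: Δ0=4/3, Δ1=-3, Δ2=1/3, Δ3=9
row 1: diag=12, rhs=-26; c'=1/4, d'=-13/6
row 2: denom=12−3·1/4=45/4; d'=(20−3·-13/6)/(45/4)=106/45
row 3: denom=8−3·4/15=36/5; d'=(52−3·106/45)/(36/5)=337/54
back: M3=337/54
back: M2=106/45−4/15·337/54=56/81
back: M1=-13/6−1/4·56/81=-379/162
M: M0=0, M1=-379/162, M2=56/81, M3=337/54, M4=0
seg 0: a=0, c=M0/2=0, d=(M1−M0)/(6·3)=-379/2916, b=Δ0−h0·(2M0+M1)/6=811/324
seg 1: a=4, c=M1/2=-379/324, d=(M2−M1)/(6·3)=491/2916, b=Δ1−h1·(2M1+M2)/6=-163/162
seg 2: a=-5, c=M2/2=28/81, d=(M3−M2)/(6·3)=899/2916, b=Δ2−h2·(2M2+M3)/6=-1127/324
seg 3: a=-4, c=M3/2=337/108, d=(M4−M3)/(6·1)=-337/324, b=Δ3−h3·(2M3+M4)/6=1121/162
t_q=15/2 → seg 2, τ=3/2; S=-5+-1127/324·τ+28/81·τ²+899/2916·τ³=-2419/288

  seg 0: a=0 b=811/324 c=0 d=-379/2916
  seg 1: a=4 b=-163/162 c=-379/324 d=491/2916
  seg 2: a=-5 b=-1127/324 c=28/81 d=899/2916
  seg 3: a=-4 b=1121/162 c=337/108 d=-337/324
S(15/2) = -2419/288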